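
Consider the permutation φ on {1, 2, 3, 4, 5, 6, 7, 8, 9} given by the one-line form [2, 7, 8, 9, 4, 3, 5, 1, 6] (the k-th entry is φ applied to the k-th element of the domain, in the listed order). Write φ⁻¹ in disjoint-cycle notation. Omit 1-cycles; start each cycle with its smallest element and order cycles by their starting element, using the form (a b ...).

(1 8 3 6 9 4 5 7 2)

The cycle decomposition of φ is (1 2 7 5 4 9 6 3 8).
Reversing each cycle (and rotating so the smallest element leads) gives φ⁻¹ = (1 8 3 6 9 4 5 7 2).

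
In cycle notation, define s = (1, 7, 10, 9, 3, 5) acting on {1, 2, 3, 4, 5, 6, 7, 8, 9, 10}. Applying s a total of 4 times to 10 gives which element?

10 lies in the 6-cycle (1, 7, 10, 9, 3, 5).
Advancing 4 steps from 10: 10 → 9 → 3 → 5 → 1.

1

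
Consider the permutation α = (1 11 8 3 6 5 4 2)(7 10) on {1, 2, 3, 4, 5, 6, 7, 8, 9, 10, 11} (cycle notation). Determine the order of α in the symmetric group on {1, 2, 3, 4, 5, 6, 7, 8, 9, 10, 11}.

8

The cycle type of α is (8, 2, 1).
The order of α is the least common multiple of its cycle lengths: lcm(8, 2) = 8.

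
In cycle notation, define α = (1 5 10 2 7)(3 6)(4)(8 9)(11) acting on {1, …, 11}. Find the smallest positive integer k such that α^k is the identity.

10

The cycle type of α is (5, 2, 2, 1, 1).
Since disjoint cycles commute, ord(α) = lcm(5, 2, 2) = 10.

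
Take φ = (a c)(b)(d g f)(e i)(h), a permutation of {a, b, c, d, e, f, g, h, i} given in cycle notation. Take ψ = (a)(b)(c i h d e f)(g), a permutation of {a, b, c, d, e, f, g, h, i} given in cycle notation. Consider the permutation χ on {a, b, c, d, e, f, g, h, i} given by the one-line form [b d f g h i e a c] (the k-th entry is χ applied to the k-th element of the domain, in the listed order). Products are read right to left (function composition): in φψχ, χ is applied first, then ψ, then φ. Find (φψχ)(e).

g

Apply the permutations in order: χ(e) = h, then ψ(h) = d, then φ(d) = g. So (φψχ)(e) = g.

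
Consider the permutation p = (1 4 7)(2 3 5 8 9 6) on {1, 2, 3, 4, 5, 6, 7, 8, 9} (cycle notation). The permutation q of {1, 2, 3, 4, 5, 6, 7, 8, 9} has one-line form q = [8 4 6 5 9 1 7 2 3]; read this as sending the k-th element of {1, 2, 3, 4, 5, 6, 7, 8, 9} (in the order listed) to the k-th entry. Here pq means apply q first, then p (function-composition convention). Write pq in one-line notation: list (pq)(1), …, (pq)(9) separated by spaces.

9 7 2 8 6 4 1 3 5

(pq)(x) = p(q(x)). Computing each image: p(q(1)) = p(8) = 9, p(q(2)) = p(4) = 7, p(q(3)) = p(6) = 2, p(q(4)) = p(5) = 8, p(q(5)) = p(9) = 6, p(q(6)) = p(1) = 4, p(q(7)) = p(7) = 1, p(q(8)) = p(2) = 3, p(q(9)) = p(3) = 5.
Hence pq = [9 7 2 8 6 4 1 3 5].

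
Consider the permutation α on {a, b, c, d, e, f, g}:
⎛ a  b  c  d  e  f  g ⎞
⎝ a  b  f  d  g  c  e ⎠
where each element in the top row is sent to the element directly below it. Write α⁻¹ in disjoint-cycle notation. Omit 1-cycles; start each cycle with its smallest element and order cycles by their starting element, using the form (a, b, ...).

The cycle decomposition of α is (c, f)(e, g).
Reversing each cycle (and rotating so the smallest element leads) gives α⁻¹ = (c, f)(e, g).

(c, f)(e, g)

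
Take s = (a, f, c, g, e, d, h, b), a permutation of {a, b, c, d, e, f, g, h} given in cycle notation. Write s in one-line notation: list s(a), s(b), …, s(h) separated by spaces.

f a g h d c e b

Each element maps to the next entry in its cycle (wrapping to the front): a↦f, b↦a, c↦g, d↦h, e↦d, f↦c, g↦e, h↦b.
Listing these in domain order gives f a g h d c e b.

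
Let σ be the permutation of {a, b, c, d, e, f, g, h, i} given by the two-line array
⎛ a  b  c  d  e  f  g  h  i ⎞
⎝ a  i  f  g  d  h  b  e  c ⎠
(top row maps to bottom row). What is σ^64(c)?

Tracing c → f → … returns to c after 8 steps, so c lies in an 8-cycle (b i c f h e d g).
Since the cycle has length 8, σ^64 acts on it the same as σ^0 (64 mod 8 = 0).
So σ^64(c) = c.

c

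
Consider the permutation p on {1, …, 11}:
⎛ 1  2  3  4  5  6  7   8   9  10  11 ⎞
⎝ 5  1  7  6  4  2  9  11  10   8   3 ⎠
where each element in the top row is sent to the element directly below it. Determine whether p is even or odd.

odd

In disjoint-cycle form the cycle lengths are 6, 5.
A cycle is odd iff its length is even; p has 1 even-length cycle, so sgn(p) = (−1)^1 and p is odd.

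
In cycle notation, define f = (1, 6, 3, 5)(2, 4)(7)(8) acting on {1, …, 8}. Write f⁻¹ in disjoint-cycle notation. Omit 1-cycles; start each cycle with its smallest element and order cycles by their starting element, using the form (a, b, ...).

If f sends a → b within a cycle, f⁻¹ sends b → a; equivalently, reverse each cycle.
Reversing each cycle of f and rotating so the smallest element leads gives (1, 5, 3, 6)(2, 4).

(1, 5, 3, 6)(2, 4)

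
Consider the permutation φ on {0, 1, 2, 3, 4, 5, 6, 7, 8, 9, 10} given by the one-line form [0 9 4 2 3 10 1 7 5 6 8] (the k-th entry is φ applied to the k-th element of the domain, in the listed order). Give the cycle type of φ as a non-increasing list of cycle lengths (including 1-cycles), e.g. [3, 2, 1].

[3, 3, 3, 1, 1]

The disjoint cycles are (0)(1 9 6)(2 4 3)(5 10 8)(7), with lengths 3, 3, 3, 1, 1 in non-increasing order.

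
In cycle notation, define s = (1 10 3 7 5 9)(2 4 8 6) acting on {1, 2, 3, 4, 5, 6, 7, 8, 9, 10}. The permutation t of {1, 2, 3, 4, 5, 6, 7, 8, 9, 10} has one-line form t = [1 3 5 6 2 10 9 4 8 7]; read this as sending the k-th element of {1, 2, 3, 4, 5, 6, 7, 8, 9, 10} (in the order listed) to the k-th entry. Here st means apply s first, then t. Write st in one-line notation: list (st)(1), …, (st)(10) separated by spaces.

(st)(x) = t(s(x)). Computing each image: t(s(1)) = t(10) = 7, t(s(2)) = t(4) = 6, t(s(3)) = t(7) = 9, t(s(4)) = t(8) = 4, t(s(5)) = t(9) = 8, t(s(6)) = t(2) = 3, t(s(7)) = t(5) = 2, t(s(8)) = t(6) = 10, t(s(9)) = t(1) = 1, t(s(10)) = t(3) = 5.
Hence st = [7 6 9 4 8 3 2 10 1 5].

7 6 9 4 8 3 2 10 1 5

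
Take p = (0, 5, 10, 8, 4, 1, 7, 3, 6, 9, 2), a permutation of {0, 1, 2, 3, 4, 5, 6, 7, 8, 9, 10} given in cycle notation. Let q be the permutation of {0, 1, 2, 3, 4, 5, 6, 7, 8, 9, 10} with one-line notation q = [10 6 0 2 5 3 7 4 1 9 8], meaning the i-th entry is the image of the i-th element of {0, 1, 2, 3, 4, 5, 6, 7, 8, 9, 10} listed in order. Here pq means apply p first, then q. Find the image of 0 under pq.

3

First apply p: p(0) = 5, then q(5) = 3. Thus (pq)(0) = 3.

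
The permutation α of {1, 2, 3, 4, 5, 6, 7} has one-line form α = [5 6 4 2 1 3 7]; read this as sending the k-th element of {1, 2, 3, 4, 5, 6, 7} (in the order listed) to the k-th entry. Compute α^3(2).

Tracing 2 → 6 → … returns to 2 after 4 steps, so 2 lies in a 4-cycle (2 6 3 4).
Stepping 3 places around the cycle: 2 → 6 → 3 → 4.

4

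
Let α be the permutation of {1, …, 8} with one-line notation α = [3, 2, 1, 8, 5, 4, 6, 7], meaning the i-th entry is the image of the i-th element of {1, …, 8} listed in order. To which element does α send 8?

7

8 is element number 8 of the domain, and entry number 8 of the one-line form is 7, so α(8) = 7.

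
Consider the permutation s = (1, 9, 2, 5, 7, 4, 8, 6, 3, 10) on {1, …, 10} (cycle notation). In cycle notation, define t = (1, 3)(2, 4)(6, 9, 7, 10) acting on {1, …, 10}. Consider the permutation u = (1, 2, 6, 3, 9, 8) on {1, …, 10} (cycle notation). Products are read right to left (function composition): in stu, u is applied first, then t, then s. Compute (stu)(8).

10

(stu)(8) = s(t(u(8))). u(8) = 1, then t(1) = 3, then s(3) = 10, so the result is 10.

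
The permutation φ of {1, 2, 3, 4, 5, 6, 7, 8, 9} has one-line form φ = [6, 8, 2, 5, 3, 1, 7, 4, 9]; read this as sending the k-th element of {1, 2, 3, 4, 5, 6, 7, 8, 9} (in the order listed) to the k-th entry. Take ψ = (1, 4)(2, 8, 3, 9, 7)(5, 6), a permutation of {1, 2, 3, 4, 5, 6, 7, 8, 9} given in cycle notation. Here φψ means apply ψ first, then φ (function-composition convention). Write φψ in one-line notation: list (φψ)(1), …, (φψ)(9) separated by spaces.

(φψ)(x) = φ(ψ(x)). Computing each image: φ(ψ(1)) = φ(4) = 5, φ(ψ(2)) = φ(8) = 4, φ(ψ(3)) = φ(9) = 9, φ(ψ(4)) = φ(1) = 6, φ(ψ(5)) = φ(6) = 1, φ(ψ(6)) = φ(5) = 3, φ(ψ(7)) = φ(2) = 8, φ(ψ(8)) = φ(3) = 2, φ(ψ(9)) = φ(7) = 7.
Hence φψ = [5 4 9 6 1 3 8 2 7].

5 4 9 6 1 3 8 2 7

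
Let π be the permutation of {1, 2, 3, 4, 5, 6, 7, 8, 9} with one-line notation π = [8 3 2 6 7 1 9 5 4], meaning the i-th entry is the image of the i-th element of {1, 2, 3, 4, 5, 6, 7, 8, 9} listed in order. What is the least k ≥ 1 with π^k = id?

14

Decomposing into disjoint cycles gives cycle lengths 7, 2.
Since disjoint cycles commute, ord(π) = lcm(7, 2) = 14.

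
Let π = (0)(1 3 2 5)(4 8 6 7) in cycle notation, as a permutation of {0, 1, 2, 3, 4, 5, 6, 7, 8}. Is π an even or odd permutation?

The cycle lengths are 4, 4, 1.
A cycle of length ℓ contributes ℓ−1 transpositions, so π is a product of 3 + 3 = 6 transpositions — even.

even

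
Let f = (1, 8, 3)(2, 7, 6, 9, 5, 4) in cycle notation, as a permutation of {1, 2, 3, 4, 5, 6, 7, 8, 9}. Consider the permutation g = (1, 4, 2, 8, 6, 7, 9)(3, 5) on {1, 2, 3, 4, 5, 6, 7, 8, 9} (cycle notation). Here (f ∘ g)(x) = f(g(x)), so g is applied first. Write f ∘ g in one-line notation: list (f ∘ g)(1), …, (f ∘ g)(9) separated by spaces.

For each element, apply g then f: 1 → 4 → 2; 2 → 8 → 3; 3 → 5 → 4; 4 → 2 → 7; 5 → 3 → 1; 6 → 7 → 6; 7 → 9 → 5; 8 → 6 → 9; 9 → 1 → 8.
Collecting the images, f ∘ g = [2 3 4 7 1 6 5 9 8].

2 3 4 7 1 6 5 9 8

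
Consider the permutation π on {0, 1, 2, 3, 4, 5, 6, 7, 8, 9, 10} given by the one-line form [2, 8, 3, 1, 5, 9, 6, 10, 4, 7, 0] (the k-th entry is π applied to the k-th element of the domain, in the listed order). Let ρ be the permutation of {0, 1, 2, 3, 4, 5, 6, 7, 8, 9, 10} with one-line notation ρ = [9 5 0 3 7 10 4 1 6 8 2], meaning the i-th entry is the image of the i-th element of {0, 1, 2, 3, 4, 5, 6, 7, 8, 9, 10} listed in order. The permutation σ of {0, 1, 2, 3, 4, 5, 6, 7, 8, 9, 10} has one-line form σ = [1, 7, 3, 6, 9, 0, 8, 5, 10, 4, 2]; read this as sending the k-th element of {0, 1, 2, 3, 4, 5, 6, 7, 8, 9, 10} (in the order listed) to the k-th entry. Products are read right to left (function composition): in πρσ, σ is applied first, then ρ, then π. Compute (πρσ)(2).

Apply the permutations in order: σ(2) = 3, then ρ(3) = 3, then π(3) = 1. So (πρσ)(2) = 1.

1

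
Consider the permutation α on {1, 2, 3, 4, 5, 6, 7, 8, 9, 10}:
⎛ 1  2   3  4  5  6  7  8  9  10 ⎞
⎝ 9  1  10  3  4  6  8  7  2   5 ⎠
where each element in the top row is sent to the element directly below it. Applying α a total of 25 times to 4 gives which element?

Tracing 4 → 3 → … returns to 4 after 4 steps, so 4 lies in a 4-cycle (3, 10, 5, 4).
Since the cycle has length 4, α^25 acts on it the same as α^1 (25 mod 4 = 1).
Stepping 1 place around the cycle: 4 → 3.

3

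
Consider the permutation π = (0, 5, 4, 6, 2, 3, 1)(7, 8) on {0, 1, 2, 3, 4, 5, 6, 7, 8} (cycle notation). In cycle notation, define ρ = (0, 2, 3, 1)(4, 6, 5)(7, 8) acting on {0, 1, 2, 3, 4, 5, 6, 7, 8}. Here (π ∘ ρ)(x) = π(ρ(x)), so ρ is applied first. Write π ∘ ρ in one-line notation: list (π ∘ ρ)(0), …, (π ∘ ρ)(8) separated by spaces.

(π ∘ ρ)(x) = π(ρ(x)). Computing each image: π(ρ(0)) = π(2) = 3, π(ρ(1)) = π(0) = 5, π(ρ(2)) = π(3) = 1, π(ρ(3)) = π(1) = 0, π(ρ(4)) = π(6) = 2, π(ρ(5)) = π(4) = 6, π(ρ(6)) = π(5) = 4, π(ρ(7)) = π(8) = 7, π(ρ(8)) = π(7) = 8.
Hence π ∘ ρ = [3 5 1 0 2 6 4 7 8].

3 5 1 0 2 6 4 7 8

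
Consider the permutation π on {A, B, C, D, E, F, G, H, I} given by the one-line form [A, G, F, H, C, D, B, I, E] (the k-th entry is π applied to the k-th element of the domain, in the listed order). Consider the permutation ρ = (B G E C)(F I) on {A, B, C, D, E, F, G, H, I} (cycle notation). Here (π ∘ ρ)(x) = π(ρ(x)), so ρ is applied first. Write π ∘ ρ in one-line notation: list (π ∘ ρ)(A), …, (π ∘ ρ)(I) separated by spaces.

(π ∘ ρ)(x) = π(ρ(x)). Computing each image: π(ρ(A)) = π(A) = A, π(ρ(B)) = π(G) = B, π(ρ(C)) = π(B) = G, π(ρ(D)) = π(D) = H, π(ρ(E)) = π(C) = F, π(ρ(F)) = π(I) = E, π(ρ(G)) = π(E) = C, π(ρ(H)) = π(H) = I, π(ρ(I)) = π(F) = D.
Hence π ∘ ρ = [A B G H F E C I D].

A B G H F E C I D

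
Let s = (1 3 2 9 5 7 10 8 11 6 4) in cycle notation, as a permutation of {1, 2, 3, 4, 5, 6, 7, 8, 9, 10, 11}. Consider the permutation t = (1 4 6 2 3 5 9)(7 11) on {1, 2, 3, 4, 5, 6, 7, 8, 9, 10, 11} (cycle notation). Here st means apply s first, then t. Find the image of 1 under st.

First apply s: s(1) = 3, then t(3) = 5. Thus (st)(1) = 5.

5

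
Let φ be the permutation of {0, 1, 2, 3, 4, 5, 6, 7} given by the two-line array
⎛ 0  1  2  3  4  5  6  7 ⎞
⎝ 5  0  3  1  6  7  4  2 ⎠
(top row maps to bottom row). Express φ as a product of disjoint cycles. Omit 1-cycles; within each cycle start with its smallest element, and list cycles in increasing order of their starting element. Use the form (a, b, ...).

(0, 5, 7, 2, 3, 1)(4, 6)

Start at 0 and follow images: 0 → 5 → 7 → 2 → 3 → 1 → 0, giving the cycle (0, 5, 7, 2, 3, 1).
Continuing from each remaining unvisited element yields (0, 5, 7, 2, 3, 1)(4, 6).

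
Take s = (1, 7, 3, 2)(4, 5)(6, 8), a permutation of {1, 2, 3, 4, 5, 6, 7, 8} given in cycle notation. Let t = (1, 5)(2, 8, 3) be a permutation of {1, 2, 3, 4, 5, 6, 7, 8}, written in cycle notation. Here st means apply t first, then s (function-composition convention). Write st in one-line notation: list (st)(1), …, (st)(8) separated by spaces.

4 6 1 5 7 8 3 2

(st)(x) = s(t(x)). Computing each image: s(t(1)) = s(5) = 4, s(t(2)) = s(8) = 6, s(t(3)) = s(2) = 1, s(t(4)) = s(4) = 5, s(t(5)) = s(1) = 7, s(t(6)) = s(6) = 8, s(t(7)) = s(7) = 3, s(t(8)) = s(3) = 2.
Hence st = [4 6 1 5 7 8 3 2].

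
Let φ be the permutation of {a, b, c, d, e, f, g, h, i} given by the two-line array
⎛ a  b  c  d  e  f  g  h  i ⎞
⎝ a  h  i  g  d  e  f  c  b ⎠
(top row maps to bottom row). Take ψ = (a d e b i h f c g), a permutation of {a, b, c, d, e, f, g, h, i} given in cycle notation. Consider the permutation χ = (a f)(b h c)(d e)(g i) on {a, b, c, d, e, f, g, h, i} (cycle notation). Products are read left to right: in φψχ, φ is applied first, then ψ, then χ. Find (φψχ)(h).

Chase h: φ(h) = c; ψ(c) = g; χ(g) = i. Hence (φψχ)(h) = i.

i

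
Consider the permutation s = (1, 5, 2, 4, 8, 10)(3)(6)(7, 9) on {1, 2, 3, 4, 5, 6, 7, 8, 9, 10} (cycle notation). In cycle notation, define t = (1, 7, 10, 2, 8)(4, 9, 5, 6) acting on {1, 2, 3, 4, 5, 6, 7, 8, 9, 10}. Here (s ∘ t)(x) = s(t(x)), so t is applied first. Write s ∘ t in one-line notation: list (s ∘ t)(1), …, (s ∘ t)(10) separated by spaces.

9 10 3 7 6 8 1 5 2 4

(s ∘ t)(x) = s(t(x)). Computing each image: s(t(1)) = s(7) = 9, s(t(2)) = s(8) = 10, s(t(3)) = s(3) = 3, s(t(4)) = s(9) = 7, s(t(5)) = s(6) = 6, s(t(6)) = s(4) = 8, s(t(7)) = s(10) = 1, s(t(8)) = s(1) = 5, s(t(9)) = s(5) = 2, s(t(10)) = s(2) = 4.
Hence s ∘ t = [9 10 3 7 6 8 1 5 2 4].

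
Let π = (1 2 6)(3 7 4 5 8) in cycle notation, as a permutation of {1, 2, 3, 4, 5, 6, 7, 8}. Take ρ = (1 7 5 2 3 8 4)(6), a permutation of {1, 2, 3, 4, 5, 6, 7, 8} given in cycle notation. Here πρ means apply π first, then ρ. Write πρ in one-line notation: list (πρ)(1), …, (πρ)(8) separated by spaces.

3 6 5 2 4 7 1 8

(πρ)(x) = ρ(π(x)). Computing each image: ρ(π(1)) = ρ(2) = 3, ρ(π(2)) = ρ(6) = 6, ρ(π(3)) = ρ(7) = 5, ρ(π(4)) = ρ(5) = 2, ρ(π(5)) = ρ(8) = 4, ρ(π(6)) = ρ(1) = 7, ρ(π(7)) = ρ(4) = 1, ρ(π(8)) = ρ(3) = 8.
Hence πρ = [3 6 5 2 4 7 1 8].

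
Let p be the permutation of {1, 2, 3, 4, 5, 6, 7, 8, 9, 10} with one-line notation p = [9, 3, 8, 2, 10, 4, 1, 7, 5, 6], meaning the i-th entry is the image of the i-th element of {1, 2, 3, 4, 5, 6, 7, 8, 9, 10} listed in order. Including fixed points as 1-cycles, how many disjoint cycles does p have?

1

The cycle decomposition is (1, 9, 5, 10, 6, 4, 2, 3, 8, 7), which has 1 cycle (counting 1-cycles).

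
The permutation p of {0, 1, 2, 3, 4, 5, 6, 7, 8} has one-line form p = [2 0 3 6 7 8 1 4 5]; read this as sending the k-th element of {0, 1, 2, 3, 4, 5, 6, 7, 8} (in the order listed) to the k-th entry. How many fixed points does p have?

0

No element satisfies p(x) = x, so there are 0 fixed points.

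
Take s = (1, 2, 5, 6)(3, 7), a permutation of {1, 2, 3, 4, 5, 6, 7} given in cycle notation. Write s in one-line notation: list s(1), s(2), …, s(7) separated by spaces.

2 5 7 4 6 1 3

Image by image: 1↦2, 2↦5, 3↦7, 4↦4, 5↦6, 6↦1, 7↦3.
Listing these in domain order gives 2 5 7 4 6 1 3.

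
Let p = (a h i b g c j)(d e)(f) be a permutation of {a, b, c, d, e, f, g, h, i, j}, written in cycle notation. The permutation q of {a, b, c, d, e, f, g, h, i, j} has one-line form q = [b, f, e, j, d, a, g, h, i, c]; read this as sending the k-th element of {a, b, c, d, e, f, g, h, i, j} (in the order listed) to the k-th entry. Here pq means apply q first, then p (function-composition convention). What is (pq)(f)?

h

q(f) = a, then p(a) = h; composing gives (pq)(f) = h.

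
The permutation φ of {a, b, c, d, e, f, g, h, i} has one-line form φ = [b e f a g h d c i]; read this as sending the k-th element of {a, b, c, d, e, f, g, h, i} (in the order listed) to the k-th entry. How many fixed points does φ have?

1

The fixed points (elements with φ(x) = x) are {i}, so there is 1.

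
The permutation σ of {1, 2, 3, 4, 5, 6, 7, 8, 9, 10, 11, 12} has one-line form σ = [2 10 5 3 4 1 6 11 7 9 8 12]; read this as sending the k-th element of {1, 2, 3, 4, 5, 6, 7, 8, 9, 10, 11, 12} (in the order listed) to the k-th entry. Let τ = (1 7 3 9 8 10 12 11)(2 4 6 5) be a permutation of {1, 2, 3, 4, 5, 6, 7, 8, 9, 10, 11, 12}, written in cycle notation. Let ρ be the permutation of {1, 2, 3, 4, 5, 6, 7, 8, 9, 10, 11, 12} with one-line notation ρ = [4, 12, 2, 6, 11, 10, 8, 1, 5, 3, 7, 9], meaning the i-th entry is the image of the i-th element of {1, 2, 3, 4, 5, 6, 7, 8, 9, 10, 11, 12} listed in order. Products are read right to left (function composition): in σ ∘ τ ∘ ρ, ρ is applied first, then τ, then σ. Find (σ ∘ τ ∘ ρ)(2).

(σ ∘ τ ∘ ρ)(2) = σ(τ(ρ(2))). ρ(2) = 12, then τ(12) = 11, then σ(11) = 8, so the result is 8.

8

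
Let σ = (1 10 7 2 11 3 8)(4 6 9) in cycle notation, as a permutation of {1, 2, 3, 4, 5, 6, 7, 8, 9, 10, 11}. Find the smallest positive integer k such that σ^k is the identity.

The disjoint cycles have lengths 7, 3, 1.
The order is lcm(7, 3) = 21.

21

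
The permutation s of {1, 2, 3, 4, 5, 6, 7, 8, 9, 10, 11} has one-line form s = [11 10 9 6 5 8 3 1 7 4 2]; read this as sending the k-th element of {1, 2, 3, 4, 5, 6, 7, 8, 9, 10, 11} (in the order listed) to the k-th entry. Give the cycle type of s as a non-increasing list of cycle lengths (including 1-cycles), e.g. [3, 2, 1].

[7, 3, 1]

The disjoint cycles are (1, 11, 2, 10, 4, 6, 8)(3, 9, 7)(5), with lengths 7, 3, 1 in non-increasing order.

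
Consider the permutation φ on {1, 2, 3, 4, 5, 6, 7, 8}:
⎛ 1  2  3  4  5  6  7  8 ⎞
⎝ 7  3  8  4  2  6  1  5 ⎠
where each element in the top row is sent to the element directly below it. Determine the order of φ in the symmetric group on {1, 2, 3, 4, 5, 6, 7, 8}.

4

The disjoint-cycle form of φ has cycle lengths 4, 2, 1, 1.
The order is lcm(4, 2) = 4.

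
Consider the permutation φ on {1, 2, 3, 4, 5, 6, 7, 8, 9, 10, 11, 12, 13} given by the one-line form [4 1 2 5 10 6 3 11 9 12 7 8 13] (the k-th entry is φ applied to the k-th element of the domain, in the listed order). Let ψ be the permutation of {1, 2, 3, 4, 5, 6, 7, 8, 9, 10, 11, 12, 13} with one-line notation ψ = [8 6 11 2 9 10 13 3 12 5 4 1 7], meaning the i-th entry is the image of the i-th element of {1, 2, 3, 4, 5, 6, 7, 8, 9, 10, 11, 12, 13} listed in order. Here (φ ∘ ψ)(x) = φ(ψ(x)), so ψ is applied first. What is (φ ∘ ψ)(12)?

4

(φ ∘ ψ)(12) = φ(ψ(12)). ψ(12) = 1, then φ(1) = 4. So (φ ∘ ψ)(12) = 4.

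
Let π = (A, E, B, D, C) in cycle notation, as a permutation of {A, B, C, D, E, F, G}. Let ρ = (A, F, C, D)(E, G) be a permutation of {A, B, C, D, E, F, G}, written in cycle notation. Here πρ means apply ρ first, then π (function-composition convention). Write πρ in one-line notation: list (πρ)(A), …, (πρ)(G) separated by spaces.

Chase each element through ρ then π: A → F → F; B → B → D; C → D → C; D → A → E; E → G → G; F → C → A; G → E → B.
So πρ in one-line form is F D C E G A B.

F D C E G A B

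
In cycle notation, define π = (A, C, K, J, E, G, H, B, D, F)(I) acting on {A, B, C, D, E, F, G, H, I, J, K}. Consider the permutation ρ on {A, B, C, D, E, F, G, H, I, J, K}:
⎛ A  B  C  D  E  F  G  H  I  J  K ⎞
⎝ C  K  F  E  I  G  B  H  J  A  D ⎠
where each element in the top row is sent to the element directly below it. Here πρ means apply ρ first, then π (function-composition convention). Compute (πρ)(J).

C

ρ(J) = A, then π(A) = C; composing gives (πρ)(J) = C.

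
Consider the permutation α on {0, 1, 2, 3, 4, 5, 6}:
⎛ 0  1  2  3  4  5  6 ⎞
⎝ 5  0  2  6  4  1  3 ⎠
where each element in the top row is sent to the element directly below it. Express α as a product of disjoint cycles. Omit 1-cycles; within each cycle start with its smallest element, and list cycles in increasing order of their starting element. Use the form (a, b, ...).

(0, 5, 1)(3, 6)

From 0: 0 → 5 → 1 → 0, closing the cycle (0, 5, 1).
Continuing from each remaining unvisited element yields (0, 5, 1)(3, 6).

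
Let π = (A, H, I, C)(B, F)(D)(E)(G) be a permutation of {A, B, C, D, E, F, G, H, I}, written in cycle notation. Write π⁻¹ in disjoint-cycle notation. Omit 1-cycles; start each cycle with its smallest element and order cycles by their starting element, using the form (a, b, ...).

(A, C, I, H)(B, F)

The inverse reverses each cycle.
Reversing each cycle of π and rotating so the smallest element leads gives (A, C, I, H)(B, F).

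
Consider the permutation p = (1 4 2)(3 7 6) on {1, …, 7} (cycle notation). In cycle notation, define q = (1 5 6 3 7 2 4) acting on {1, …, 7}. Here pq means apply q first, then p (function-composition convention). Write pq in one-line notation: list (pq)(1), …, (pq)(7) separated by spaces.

5 2 6 4 3 7 1

(pq)(x) = p(q(x)). Computing each image: p(q(1)) = p(5) = 5, p(q(2)) = p(4) = 2, p(q(3)) = p(7) = 6, p(q(4)) = p(1) = 4, p(q(5)) = p(6) = 3, p(q(6)) = p(3) = 7, p(q(7)) = p(2) = 1.
Hence pq = [5 2 6 4 3 7 1].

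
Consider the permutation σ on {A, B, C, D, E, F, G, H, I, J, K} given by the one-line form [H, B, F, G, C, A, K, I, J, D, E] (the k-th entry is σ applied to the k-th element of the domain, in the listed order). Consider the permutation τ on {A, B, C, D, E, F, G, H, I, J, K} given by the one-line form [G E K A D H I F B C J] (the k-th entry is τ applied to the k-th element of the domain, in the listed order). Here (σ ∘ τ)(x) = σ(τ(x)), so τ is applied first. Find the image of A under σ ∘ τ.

K

τ(A) = G, then σ(G) = K; composing gives (σ ∘ τ)(A) = K.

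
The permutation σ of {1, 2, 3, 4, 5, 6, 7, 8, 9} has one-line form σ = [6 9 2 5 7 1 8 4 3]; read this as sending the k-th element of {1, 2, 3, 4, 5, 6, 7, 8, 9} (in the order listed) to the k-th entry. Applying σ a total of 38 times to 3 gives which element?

Tracing 3 → 2 → … returns to 3 after 3 steps, so 3 lies in a 3-cycle (2, 9, 3).
Since the cycle has length 3, σ^38 acts on it the same as σ^2 (38 mod 3 = 2).
Advancing 2 steps from 3: 3 → 2 → 9.

9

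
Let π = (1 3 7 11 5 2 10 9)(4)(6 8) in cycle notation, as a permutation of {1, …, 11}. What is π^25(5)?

5 lies in the 8-cycle (1 3 7 11 5 2 10 9).
Since the cycle has length 8, π^25 acts on it the same as π^1 (25 mod 8 = 1).
Advancing 1 step from 5: 5 → 2.

2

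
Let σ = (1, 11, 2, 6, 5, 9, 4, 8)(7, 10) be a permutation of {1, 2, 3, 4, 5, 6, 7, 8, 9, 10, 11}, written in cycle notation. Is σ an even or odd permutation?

The cycle lengths are 8, 2, 1.
A cycle is odd iff its length is even; σ has 2 even-length cycles, so sgn(σ) = (−1)^2 and σ is even.

even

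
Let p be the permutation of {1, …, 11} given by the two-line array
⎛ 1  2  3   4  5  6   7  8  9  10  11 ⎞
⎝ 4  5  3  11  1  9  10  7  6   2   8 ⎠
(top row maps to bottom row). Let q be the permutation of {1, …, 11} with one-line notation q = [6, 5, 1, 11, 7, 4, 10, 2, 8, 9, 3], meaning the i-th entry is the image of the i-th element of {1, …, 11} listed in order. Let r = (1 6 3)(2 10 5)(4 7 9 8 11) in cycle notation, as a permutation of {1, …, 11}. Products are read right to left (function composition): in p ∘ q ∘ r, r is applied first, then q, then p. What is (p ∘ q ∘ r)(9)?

5

Apply the permutations in order: r(9) = 8, then q(8) = 2, then p(2) = 5. So (p ∘ q ∘ r)(9) = 5.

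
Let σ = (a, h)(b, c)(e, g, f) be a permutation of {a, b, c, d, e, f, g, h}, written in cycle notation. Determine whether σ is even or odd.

even

The cycle lengths are 3, 2, 2, 1.
A cycle of length ℓ contributes ℓ−1 transpositions, so σ is a product of 2 + 1 + 1 = 4 transpositions — even.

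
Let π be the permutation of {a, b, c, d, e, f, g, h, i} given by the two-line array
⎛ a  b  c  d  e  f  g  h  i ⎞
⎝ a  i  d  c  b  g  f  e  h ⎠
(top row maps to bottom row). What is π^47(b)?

e

Tracing b → i → … returns to b after 4 steps, so b lies in a 4-cycle (b i h e).
Powers repeat with period 4 on this cycle, and 47 mod 4 = 3, so π^47(b) = π^3(b).
Advancing 3 steps from b: b → i → h → e.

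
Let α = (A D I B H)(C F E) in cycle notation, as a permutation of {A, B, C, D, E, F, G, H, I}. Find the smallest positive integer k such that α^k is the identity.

15

The cycle type of α is (5, 3, 1).
Since disjoint cycles commute, ord(α) = lcm(5, 3) = 15.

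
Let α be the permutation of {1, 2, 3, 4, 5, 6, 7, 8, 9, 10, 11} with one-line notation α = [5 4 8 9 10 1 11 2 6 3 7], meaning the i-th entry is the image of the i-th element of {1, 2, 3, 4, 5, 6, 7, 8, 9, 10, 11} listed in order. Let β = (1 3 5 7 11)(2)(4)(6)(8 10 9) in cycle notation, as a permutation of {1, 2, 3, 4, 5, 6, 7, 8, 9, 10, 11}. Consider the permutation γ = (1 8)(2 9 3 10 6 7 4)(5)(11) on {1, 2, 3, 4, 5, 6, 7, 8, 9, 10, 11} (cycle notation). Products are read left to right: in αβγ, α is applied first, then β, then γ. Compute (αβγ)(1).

Apply the permutations in order: α(1) = 5, then β(5) = 7, then γ(7) = 4. So (αβγ)(1) = 4.

4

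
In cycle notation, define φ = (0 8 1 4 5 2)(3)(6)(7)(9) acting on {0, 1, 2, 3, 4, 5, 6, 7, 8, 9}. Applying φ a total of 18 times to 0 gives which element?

0 lies in the 6-cycle (0 8 1 4 5 2).
Powers repeat with period 6 on this cycle, and 18 mod 6 = 0, so φ^18(0) = φ^0(0).
So φ^18(0) = 0.

0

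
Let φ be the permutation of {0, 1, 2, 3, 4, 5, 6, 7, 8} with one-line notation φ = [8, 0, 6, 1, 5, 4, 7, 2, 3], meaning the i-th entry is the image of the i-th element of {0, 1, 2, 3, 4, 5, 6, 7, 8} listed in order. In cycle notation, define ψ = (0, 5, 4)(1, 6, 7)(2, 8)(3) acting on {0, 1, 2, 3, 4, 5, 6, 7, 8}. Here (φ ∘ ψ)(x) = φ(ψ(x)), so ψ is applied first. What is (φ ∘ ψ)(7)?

0

First apply ψ: ψ(7) = 1, then φ(1) = 0. Thus (φ ∘ ψ)(7) = 0.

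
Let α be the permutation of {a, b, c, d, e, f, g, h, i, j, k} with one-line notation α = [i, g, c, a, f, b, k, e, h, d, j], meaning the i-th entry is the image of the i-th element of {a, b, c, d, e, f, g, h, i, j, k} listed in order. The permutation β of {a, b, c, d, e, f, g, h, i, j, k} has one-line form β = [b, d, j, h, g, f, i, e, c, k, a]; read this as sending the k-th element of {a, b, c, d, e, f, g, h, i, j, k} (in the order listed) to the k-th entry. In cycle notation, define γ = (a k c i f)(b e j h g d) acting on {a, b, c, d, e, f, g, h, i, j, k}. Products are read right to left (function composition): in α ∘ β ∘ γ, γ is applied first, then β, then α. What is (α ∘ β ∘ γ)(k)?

d

Chase k: γ(k) = c; β(c) = j; α(j) = d. Hence (α ∘ β ∘ γ)(k) = d.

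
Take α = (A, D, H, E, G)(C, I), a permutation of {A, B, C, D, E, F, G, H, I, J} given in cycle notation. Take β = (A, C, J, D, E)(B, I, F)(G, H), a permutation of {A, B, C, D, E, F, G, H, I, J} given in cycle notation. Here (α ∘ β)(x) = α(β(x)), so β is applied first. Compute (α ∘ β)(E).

(α ∘ β)(E) = α(β(E)). β(E) = A, then α(A) = D. So (α ∘ β)(E) = D.

D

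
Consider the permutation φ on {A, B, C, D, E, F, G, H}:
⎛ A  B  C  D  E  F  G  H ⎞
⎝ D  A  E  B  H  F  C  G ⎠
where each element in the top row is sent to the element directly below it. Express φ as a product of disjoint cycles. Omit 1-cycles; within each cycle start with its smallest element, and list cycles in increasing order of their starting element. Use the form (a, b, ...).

Iterating φ from A gives A → D → B → A; that is the 3-cycle (A, D, B).
Repeating from the next unused element and collecting all non-trivial cycles gives (A, D, B)(C, E, H, G).

(A, D, B)(C, E, H, G)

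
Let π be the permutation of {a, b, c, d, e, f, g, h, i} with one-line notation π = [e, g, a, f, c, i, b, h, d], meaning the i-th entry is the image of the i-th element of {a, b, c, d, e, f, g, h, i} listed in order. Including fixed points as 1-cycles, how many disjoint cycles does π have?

4

The cycle decomposition is (a e c)(b g)(d f i)(h), which has 4 cycles (counting 1-cycles).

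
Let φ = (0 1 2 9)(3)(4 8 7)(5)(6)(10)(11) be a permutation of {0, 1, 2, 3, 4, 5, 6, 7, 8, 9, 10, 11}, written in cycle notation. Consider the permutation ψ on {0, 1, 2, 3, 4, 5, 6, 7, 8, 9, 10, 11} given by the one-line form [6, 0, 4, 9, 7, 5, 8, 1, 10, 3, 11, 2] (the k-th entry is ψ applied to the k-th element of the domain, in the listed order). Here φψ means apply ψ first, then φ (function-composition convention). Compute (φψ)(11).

9

(φψ)(11) = φ(ψ(11)). ψ(11) = 2, then φ(2) = 9. So (φψ)(11) = 9.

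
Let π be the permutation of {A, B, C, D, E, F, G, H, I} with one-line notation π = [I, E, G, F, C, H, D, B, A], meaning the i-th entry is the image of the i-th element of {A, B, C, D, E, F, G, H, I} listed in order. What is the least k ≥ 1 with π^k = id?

14

The disjoint-cycle form of π has cycle lengths 7, 2.
The order of π is the least common multiple of its cycle lengths: lcm(7, 2) = 14.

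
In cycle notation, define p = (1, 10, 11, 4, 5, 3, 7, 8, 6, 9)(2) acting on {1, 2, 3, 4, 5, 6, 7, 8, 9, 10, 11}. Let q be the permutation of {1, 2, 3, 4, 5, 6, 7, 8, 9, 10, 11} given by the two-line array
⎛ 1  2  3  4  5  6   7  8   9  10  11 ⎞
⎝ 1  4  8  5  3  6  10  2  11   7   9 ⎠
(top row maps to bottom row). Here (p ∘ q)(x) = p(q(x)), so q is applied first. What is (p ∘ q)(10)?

First apply q: q(10) = 7, then p(7) = 8. Thus (p ∘ q)(10) = 8.

8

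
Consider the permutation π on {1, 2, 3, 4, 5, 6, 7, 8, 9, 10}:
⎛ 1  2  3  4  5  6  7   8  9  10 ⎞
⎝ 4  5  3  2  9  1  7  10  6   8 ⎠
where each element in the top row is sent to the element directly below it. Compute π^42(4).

Tracing 4 → 2 → … returns to 4 after 6 steps, so 4 lies in a 6-cycle (1 4 2 5 9 6).
On a 6-cycle, π^6 is the identity, so π^42 = π^0 there (42 ≡ 0 mod 6).
So π^42(4) = 4.

4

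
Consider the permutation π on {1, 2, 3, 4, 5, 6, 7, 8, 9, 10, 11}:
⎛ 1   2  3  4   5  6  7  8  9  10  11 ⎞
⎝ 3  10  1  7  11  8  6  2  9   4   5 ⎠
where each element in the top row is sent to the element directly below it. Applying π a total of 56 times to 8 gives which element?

Tracing 8 → 2 → … returns to 8 after 6 steps, so 8 lies in a 6-cycle (2, 10, 4, 7, 6, 8).
Since the cycle has length 6, π^56 acts on it the same as π^2 (56 mod 6 = 2).
Stepping 2 places around the cycle: 8 → 2 → 10.

10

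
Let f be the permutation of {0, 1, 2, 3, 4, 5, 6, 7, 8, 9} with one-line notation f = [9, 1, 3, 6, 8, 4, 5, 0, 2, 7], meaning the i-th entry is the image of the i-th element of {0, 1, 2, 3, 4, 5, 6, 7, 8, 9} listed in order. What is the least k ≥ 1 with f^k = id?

The disjoint-cycle form of f has cycle lengths 6, 3, 1.
Since disjoint cycles commute, ord(f) = lcm(6, 3) = 6.

6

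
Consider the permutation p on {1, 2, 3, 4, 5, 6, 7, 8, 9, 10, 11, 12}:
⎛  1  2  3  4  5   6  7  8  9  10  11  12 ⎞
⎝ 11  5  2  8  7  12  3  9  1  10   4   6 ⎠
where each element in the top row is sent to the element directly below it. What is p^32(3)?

Tracing 3 → 2 → … returns to 3 after 4 steps, so 3 lies in a 4-cycle (2 5 7 3).
Powers repeat with period 4 on this cycle, and 32 mod 4 = 0, so p^32(3) = p^0(3).
So p^32(3) = 3.

3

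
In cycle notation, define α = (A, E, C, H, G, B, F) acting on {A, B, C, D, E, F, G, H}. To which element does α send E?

Within (A, E, C, H, G, B, F), E ↦ C.

C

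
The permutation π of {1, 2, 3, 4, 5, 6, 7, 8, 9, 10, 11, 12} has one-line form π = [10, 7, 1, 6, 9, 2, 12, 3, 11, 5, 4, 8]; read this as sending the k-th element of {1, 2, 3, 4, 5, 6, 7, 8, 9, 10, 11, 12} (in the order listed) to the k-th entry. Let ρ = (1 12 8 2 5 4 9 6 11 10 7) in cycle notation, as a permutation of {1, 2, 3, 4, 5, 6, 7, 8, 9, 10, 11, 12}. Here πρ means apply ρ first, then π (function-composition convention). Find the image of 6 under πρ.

ρ(6) = 11, then π(11) = 4; composing gives (πρ)(6) = 4.

4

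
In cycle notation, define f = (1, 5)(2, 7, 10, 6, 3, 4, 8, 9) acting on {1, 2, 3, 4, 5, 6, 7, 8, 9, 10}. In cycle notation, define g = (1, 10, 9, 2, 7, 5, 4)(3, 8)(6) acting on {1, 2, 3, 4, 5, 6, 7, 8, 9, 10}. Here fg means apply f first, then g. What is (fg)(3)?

1

f(3) = 4, then g(4) = 1; composing gives (fg)(3) = 1.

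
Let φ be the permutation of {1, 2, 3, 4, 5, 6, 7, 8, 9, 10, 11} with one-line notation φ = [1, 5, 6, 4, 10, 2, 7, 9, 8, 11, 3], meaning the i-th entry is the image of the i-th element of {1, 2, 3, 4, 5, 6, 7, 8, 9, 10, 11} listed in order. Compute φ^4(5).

Tracing 5 → 10 → … returns to 5 after 6 steps, so 5 lies in a 6-cycle (2, 5, 10, 11, 3, 6).
Stepping 4 places around the cycle: 5 → 10 → 11 → 3 → 6.

6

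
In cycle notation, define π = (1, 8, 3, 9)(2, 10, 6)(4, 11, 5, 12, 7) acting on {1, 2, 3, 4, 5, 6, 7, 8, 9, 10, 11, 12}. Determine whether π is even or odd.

odd

The cycle lengths are 5, 4, 3.
A cycle is odd iff its length is even; π has 1 even-length cycle, so sgn(π) = (−1)^1 and π is odd.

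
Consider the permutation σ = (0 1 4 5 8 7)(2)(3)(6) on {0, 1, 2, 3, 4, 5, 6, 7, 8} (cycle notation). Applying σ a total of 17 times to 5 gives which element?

4

5 lies in the 6-cycle (0 1 4 5 8 7).
On a 6-cycle, σ^6 is the identity, so σ^17 = σ^5 there (17 ≡ 5 mod 6).
Advancing 5 steps from 5: 5 → 8 → 7 → 0 → 1 → 4.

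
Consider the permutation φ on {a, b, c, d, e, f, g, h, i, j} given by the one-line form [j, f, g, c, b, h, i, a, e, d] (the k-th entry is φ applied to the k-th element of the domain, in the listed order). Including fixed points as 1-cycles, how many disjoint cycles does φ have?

The cycle decomposition is (a, j, d, c, g, i, e, b, f, h), which has 1 cycle (counting 1-cycles).

1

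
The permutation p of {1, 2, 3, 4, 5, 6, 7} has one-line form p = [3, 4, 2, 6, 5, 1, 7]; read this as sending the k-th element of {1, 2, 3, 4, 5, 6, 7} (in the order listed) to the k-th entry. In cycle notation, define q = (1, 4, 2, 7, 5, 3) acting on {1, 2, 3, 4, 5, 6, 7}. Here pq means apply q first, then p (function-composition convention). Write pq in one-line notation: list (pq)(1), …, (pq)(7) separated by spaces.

Chase each element through q then p: 1 → 4 → 6; 2 → 7 → 7; 3 → 1 → 3; 4 → 2 → 4; 5 → 3 → 2; 6 → 6 → 1; 7 → 5 → 5.
So pq in one-line form is 6 7 3 4 2 1 5.

6 7 3 4 2 1 5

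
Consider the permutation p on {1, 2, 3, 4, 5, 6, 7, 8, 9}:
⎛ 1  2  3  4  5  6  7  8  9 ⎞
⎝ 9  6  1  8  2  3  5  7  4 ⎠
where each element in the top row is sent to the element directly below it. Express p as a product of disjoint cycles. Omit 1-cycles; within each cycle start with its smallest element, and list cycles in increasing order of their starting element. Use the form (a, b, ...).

(1, 9, 4, 8, 7, 5, 2, 6, 3)

From 1: 1 → 9 → 4 → 8 → 7 → 5 → 2 → 6 → 3 → 1, closing the cycle (1, 9, 4, 8, 7, 5, 2, 6, 3).
Repeating from the next unused element and collecting all non-trivial cycles gives (1, 9, 4, 8, 7, 5, 2, 6, 3).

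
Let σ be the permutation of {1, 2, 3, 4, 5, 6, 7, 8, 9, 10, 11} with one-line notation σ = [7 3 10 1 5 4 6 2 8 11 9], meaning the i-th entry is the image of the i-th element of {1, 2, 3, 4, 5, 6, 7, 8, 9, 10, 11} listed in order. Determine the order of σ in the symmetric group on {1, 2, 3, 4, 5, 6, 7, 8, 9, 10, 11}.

Decomposing into disjoint cycles gives cycle lengths 6, 4, 1.
Since disjoint cycles commute, ord(σ) = lcm(6, 4) = 12.

12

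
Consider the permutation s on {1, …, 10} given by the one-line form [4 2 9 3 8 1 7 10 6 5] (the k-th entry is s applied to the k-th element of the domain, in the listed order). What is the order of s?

The disjoint-cycle form of s has cycle lengths 5, 3, 1, 1.
Since disjoint cycles commute, ord(s) = lcm(5, 3) = 15.

15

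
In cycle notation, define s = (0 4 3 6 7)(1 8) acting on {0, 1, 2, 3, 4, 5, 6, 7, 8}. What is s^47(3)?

3 lies in the 5-cycle (0 4 3 6 7).
On a 5-cycle, s^5 is the identity, so s^47 = s^2 there (47 ≡ 2 mod 5).
Advancing 2 steps from 3: 3 → 6 → 7.

7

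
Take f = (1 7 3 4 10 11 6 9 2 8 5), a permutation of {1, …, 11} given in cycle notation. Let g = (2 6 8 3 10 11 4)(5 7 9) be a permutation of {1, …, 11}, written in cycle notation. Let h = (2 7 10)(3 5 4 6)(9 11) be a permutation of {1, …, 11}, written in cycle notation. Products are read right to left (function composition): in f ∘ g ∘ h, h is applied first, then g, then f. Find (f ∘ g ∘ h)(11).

Chase 11: h(11) = 9; g(9) = 5; f(5) = 1. Hence (f ∘ g ∘ h)(11) = 1.

1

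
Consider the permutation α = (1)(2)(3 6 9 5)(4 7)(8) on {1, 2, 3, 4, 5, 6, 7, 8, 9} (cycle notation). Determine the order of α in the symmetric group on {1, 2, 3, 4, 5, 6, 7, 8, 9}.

4

The disjoint cycles have lengths 4, 2, 1, 1, 1.
The order of α is the least common multiple of its cycle lengths: lcm(4, 2) = 4.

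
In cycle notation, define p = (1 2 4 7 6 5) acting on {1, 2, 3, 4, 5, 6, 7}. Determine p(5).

In the cycle (1 2 4 7 6 5), 5 is followed by 1, so p(5) = 1.

1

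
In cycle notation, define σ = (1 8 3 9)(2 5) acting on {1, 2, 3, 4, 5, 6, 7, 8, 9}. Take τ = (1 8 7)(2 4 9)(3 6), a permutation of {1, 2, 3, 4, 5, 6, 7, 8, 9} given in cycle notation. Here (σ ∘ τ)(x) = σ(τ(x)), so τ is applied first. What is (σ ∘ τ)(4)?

τ(4) = 9, then σ(9) = 1; composing gives (σ ∘ τ)(4) = 1.

1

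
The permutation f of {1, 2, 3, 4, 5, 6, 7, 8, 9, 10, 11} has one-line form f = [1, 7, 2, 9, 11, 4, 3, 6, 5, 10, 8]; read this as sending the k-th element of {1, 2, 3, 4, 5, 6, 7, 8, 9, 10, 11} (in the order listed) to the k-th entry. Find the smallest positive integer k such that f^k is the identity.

6

Decomposing into disjoint cycles gives cycle lengths 6, 3, 1, 1.
Since disjoint cycles commute, ord(f) = lcm(6, 3) = 6.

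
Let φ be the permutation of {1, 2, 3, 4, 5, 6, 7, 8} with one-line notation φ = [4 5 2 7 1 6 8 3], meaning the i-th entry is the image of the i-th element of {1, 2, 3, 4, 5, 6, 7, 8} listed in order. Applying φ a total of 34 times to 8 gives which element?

Tracing 8 → 3 → … returns to 8 after 7 steps, so 8 lies in a 7-cycle (1 4 7 8 3 2 5).
Since the cycle has length 7, φ^34 acts on it the same as φ^6 (34 mod 7 = 6).
Advancing 6 steps from 8: 8 → 3 → 2 → 5 → 1 → 4 → 7.

7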